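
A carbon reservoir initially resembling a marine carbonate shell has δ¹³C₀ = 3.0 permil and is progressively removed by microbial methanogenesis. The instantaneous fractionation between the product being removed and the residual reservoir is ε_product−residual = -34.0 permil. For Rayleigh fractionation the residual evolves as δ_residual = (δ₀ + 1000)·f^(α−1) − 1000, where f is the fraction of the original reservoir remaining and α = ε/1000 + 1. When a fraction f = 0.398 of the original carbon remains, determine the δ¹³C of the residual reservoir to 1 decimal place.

Rayleigh residual: δ_res = (δ₀ + 1000)·f^(α−1) − 1000
α = ε/1000 + 1 = 0.96600, so α − 1 = -0.03400
f^(α−1) = 0.398^(-0.03400) = 1.031820
δ_res = (3.0 + 1000) × 1.031820 − 1000 = 1034.916 − 1000 = 34.92 permil

34.9 permil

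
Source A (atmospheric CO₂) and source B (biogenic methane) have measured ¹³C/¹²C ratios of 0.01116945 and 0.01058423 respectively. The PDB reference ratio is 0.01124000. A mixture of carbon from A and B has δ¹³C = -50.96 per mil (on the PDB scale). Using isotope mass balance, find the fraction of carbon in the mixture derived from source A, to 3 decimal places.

0.142

δ_A = (0.01116945/0.01124000 − 1)×1000 = (0.993723 − 1)×1000 = -6.277 per mil
δ_B = (0.01058423/0.01124000 − 1)×1000 = (0.941657 − 1)×1000 = -58.343 per mil
f_A = (δ_mix − δ_B)/(δ_A − δ_B) = (-50.96 − (-58.343))/(-6.277 − (-58.343))
f_A = 7.383 / 52.066 = 0.1418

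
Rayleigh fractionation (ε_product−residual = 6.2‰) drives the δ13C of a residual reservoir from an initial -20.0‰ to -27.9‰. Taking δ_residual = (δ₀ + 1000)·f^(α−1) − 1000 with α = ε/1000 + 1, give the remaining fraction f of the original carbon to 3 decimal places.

0.271

α − 1 = ε/1000 = 0.0062
(δ_res + 1000)/(δ₀ + 1000) = (-27.9 + 1000)/(-20.0 + 1000) = 972.1/980.0 = 0.991939
f = 0.991939^(1/0.0062) = exp(ln(0.991939)/0.0062) = exp(-0.00809/0.0062)
f = exp(-1.3055) = 0.2710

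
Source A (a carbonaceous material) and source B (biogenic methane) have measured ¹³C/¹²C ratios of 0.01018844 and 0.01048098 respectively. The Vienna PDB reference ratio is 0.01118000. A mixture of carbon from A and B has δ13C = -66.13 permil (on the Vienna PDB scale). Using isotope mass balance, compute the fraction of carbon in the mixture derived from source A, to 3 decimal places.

0.138

δ_A = (0.01018844/0.01118000 − 1)×1000 = (0.911309 − 1)×1000 = -88.691 permil
δ_B = (0.01048098/0.01118000 − 1)×1000 = (0.937476 − 1)×1000 = -62.524 permil
f_A = (δ_mix − δ_B)/(δ_A − δ_B) = (-66.13 − (-62.524))/(-88.691 − (-62.524))
f_A = -3.606 / -26.166 = 0.1378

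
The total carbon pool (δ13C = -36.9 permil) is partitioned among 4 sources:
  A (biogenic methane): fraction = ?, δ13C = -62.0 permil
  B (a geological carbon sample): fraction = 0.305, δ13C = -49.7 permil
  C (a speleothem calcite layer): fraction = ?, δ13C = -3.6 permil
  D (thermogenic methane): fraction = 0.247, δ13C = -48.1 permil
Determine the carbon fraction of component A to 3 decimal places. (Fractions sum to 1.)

0.141

Let f_A and f_C be the unknown fractions; fractions sum to 1 so f_A + f_C = 0.448.
Mass balance: Σ fᵢ·δᵢ = δ_bulk ⇒ f_A·(-62.0) + f_C·(-3.6) = -36.9 − (-27.039) = -9.861
Substitute f_C = 0.448 − f_A:
f_A·(-62.0 − -3.6) = -9.861 − 0.448×(-3.6) = -8.248
f_A = -8.248 / -58.4 = 0.1412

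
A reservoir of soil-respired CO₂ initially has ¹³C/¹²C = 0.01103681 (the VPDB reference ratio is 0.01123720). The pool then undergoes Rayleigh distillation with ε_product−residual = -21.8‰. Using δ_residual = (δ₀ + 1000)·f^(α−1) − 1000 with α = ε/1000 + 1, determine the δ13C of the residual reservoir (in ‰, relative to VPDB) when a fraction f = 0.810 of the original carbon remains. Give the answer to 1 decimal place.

-13.3‰

δ₀ = (0.01103681/0.01123720 − 1)×1000 = (0.982167 − 1)×1000 = -17.833‰
α − 1 = ε/1000 = -0.0218
f^(α−1) = 0.810^(-0.0218) = 1.004604
δ_res = (-17.833 + 1000) × 1.004604 − 1000 = 986.689 − 1000 = -13.31‰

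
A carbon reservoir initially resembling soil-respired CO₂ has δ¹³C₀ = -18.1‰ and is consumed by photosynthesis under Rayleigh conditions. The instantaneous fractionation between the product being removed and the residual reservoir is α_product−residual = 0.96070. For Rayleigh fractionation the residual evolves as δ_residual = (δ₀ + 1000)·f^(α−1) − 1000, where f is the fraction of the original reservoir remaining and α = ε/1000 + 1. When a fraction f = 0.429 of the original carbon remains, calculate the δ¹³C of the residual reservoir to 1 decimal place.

Rayleigh residual: δ_res = (δ₀ + 1000)·f^(α−1) − 1000
α − 1 = -0.03930
f^(α−1) = 0.429^(-0.03930) = 1.033819
δ_res = (-18.1 + 1000) × 1.033819 − 1000 = 1015.107 − 1000 = 15.11‰

15.1‰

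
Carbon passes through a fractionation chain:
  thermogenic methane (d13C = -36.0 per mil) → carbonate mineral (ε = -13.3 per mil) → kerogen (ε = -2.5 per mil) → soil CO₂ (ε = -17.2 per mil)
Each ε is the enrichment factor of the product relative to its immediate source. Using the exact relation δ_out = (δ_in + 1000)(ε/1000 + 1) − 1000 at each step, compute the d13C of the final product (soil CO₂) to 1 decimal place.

-67.5 per mil

step 1: δ = (-36.00 + 1000)·(-13.3/1000 + 1) − 1000 = -48.82 per mil
step 2: δ = (-48.82 + 1000)·(-2.5/1000 + 1) − 1000 = -51.20 per mil
step 3: δ = (-51.20 + 1000)·(-17.2/1000 + 1) − 1000 = -67.52 per mil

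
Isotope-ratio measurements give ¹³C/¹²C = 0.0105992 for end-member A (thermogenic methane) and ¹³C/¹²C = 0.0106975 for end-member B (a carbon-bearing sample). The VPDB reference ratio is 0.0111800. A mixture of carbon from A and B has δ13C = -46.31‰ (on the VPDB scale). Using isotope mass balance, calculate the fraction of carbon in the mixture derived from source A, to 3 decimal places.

δ_A = (0.0105992/0.0111800 − 1)×1000 = (0.948050 − 1)×1000 = -51.950‰
δ_B = (0.0106975/0.0111800 − 1)×1000 = (0.956843 − 1)×1000 = -43.157‰
f_A = (δ_mix − δ_B)/(δ_A − δ_B) = (-46.31 − (-43.157))/(-51.950 − (-43.157))
f_A = -3.153 / -8.792 = 0.3586

0.359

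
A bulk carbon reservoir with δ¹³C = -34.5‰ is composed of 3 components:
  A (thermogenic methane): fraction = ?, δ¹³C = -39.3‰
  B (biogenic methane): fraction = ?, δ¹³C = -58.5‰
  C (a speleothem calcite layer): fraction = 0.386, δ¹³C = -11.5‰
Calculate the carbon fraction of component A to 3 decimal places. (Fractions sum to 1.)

0.305

Let f_A and f_B be the unknown fractions; fractions sum to 1 so f_A + f_B = 0.614.
Mass balance: Σ fᵢ·δᵢ = δ_bulk ⇒ f_A·(-39.3) + f_B·(-58.5) = -34.5 − (-4.439) = -30.061
Substitute f_B = 0.614 − f_A:
f_A·(-39.3 − -58.5) = -30.061 − 0.614×(-58.5) = 5.858
f_A = 5.858 / 19.2 = 0.3051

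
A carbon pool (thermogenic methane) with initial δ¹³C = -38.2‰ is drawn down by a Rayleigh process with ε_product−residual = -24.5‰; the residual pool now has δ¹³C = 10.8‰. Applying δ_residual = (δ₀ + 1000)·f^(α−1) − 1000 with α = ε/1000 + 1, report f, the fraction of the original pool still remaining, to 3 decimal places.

α − 1 = ε/1000 = -0.0245
(δ_res + 1000)/(δ₀ + 1000) = (10.8 + 1000)/(-38.2 + 1000) = 1010.8/961.8 = 1.050946
f = 1.050946^(1/-0.0245) = exp(ln(1.050946)/-0.0245) = exp(0.04969/-0.0245)
f = exp(-2.0282) = 0.1316

0.132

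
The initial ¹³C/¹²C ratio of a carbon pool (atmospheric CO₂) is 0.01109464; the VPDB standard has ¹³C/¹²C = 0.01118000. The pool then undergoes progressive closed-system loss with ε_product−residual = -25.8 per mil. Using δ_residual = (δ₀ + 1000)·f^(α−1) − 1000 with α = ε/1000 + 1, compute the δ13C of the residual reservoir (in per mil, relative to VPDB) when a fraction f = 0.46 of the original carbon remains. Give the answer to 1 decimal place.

12.4 per mil

δ₀ = (0.01109464/0.01118000 − 1)×1000 = (0.992365 − 1)×1000 = -7.635 per mil
α − 1 = ε/1000 = -0.0258
f^(α−1) = 0.46^(-0.0258) = 1.020236
δ_res = (-7.635 + 1000) × 1.020236 − 1000 = 1012.447 − 1000 = 12.45 per mil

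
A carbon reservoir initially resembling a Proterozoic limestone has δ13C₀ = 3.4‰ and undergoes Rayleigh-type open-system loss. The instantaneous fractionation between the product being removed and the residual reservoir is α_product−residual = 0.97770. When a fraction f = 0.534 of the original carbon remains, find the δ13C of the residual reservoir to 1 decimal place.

17.5‰

Rayleigh residual: δ_res = (δ₀ + 1000)·f^(α−1) − 1000
α − 1 = -0.02230
f^(α−1) = 0.534^(-0.02230) = 1.014088
δ_res = (3.4 + 1000) × 1.014088 − 1000 = 1017.536 − 1000 = 17.54‰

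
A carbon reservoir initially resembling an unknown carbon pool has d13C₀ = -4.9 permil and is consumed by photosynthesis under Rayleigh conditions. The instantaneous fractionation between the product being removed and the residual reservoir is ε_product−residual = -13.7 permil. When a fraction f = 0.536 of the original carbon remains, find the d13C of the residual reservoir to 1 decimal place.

Rayleigh residual: δ_res = (δ₀ + 1000)·f^(α−1) − 1000
α = ε/1000 + 1 = 0.98630, so α − 1 = -0.01370
f^(α−1) = 0.536^(-0.01370) = 1.008580
δ_res = (-4.9 + 1000) × 1.008580 − 1000 = 1003.638 − 1000 = 3.64 permil

3.6 permil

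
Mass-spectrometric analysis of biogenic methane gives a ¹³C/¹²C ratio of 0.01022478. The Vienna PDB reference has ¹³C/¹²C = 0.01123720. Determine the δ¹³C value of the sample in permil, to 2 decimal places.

δ¹³C = (R_sample / R_standard − 1) × 1000
R_sample / R_standard = 0.01022478 / 0.01123720 = 0.909905
δ¹³C = (0.909905 − 1) × 1000 = -90.095 permil

-90.10 permil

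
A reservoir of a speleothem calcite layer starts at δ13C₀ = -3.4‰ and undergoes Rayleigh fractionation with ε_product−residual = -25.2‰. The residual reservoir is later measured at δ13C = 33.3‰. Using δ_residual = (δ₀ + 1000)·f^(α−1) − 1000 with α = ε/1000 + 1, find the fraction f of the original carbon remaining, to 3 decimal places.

0.238

α − 1 = ε/1000 = -0.0252
(δ_res + 1000)/(δ₀ + 1000) = (33.3 + 1000)/(-3.4 + 1000) = 1033.3/996.6 = 1.036825
f = 1.036825^(1/-0.0252) = exp(ln(1.036825)/-0.0252) = exp(0.03616/-0.0252)
f = exp(-1.4351) = 0.2381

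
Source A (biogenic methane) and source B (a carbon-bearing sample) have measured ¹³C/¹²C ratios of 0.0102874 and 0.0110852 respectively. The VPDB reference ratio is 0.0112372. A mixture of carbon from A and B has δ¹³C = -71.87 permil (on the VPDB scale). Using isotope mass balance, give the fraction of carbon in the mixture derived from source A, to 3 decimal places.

0.822

δ_A = (0.0102874/0.0112372 − 1)×1000 = (0.915477 − 1)×1000 = -84.523 permil
δ_B = (0.0110852/0.0112372 − 1)×1000 = (0.986473 − 1)×1000 = -13.527 permil
f_A = (δ_mix − δ_B)/(δ_A − δ_B) = (-71.87 − (-13.527))/(-84.523 − (-13.527))
f_A = -58.343 / -70.996 = 0.8218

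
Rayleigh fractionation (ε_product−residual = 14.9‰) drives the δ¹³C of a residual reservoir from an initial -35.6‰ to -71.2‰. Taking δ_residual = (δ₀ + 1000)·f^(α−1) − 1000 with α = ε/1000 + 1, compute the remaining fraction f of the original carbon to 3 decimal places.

α − 1 = ε/1000 = 0.0149
(δ_res + 1000)/(δ₀ + 1000) = (-71.2 + 1000)/(-35.6 + 1000) = 928.8/964.4 = 0.963086
f = 0.963086^(1/0.0149) = exp(ln(0.963086)/0.0149) = exp(-0.03761/0.0149)
f = exp(-2.5243) = 0.0801

0.080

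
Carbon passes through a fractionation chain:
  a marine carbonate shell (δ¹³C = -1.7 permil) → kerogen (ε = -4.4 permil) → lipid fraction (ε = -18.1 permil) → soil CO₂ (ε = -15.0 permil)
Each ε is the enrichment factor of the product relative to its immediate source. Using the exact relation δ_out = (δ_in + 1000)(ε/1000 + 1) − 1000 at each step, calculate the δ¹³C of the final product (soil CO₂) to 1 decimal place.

step 1: δ = (-1.70 + 1000)·(-4.4/1000 + 1) − 1000 = -6.09 permil
step 2: δ = (-6.09 + 1000)·(-18.1/1000 + 1) − 1000 = -24.08 permil
step 3: δ = (-24.08 + 1000)·(-15.0/1000 + 1) − 1000 = -38.72 permil

-38.7 permil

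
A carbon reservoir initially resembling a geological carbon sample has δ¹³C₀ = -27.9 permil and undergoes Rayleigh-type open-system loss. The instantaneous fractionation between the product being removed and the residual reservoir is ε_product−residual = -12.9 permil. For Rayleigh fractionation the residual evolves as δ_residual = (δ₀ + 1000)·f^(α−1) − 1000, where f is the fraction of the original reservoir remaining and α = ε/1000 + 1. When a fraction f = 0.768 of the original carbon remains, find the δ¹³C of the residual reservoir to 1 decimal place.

-24.6 permil

Rayleigh residual: δ_res = (δ₀ + 1000)·f^(α−1) − 1000
α = ε/1000 + 1 = 0.98710, so α − 1 = -0.01290
f^(α−1) = 0.768^(-0.01290) = 1.003411
δ_res = (-27.9 + 1000) × 1.003411 − 1000 = 975.416 − 1000 = -24.58 permil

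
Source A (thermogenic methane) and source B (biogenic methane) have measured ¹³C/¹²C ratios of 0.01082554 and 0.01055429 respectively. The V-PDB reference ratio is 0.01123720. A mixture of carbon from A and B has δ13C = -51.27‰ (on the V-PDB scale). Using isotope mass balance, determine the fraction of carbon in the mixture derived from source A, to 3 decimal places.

δ_A = (0.01082554/0.01123720 − 1)×1000 = (0.963366 − 1)×1000 = -36.634‰
δ_B = (0.01055429/0.01123720 − 1)×1000 = (0.939228 − 1)×1000 = -60.772‰
f_A = (δ_mix − δ_B)/(δ_A − δ_B) = (-51.27 − (-60.772))/(-36.634 − (-60.772))
f_A = 9.502 / 24.139 = 0.3937

0.394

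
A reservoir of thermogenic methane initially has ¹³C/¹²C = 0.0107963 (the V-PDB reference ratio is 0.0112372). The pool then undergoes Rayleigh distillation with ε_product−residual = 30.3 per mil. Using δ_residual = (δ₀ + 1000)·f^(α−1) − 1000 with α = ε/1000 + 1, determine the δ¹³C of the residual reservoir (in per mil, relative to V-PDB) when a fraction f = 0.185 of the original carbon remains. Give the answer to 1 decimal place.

δ₀ = (0.0107963/0.0112372 − 1)×1000 = (0.960764 − 1)×1000 = -39.236 per mil
α − 1 = ε/1000 = 0.0303
f^(α−1) = 0.185^(0.0303) = 0.950157
δ_res = (-39.236 + 1000) × 0.950157 − 1000 = 912.877 − 1000 = -87.12 per mil

-87.1 per mil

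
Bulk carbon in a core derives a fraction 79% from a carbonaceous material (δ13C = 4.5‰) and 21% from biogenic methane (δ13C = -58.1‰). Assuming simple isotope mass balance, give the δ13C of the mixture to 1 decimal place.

δ_mix = f_A·δ_A + f_B·δ_B
δ_mix = 0.79 × (4.5) + 0.21 × (-58.1)
δ_mix = 3.56 + -12.20 = -8.65‰

-8.6‰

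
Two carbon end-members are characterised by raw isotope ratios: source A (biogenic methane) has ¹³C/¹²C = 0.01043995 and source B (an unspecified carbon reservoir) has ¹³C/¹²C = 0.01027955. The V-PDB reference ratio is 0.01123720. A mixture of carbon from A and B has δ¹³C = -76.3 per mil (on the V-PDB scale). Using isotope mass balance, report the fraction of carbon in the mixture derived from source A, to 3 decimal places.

δ_A = (0.01043995/0.01123720 − 1)×1000 = (0.929053 − 1)×1000 = -70.947 per mil
δ_B = (0.01027955/0.01123720 − 1)×1000 = (0.914779 − 1)×1000 = -85.221 per mil
f_A = (δ_mix − δ_B)/(δ_A − δ_B) = (-76.3 − (-85.221))/(-70.947 − (-85.221))
f_A = 8.921 / 14.274 = 0.6250

0.625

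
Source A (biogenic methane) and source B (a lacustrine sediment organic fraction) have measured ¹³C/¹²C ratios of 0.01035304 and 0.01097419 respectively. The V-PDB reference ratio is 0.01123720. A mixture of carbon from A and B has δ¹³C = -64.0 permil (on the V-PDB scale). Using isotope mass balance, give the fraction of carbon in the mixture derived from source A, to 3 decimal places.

δ_A = (0.01035304/0.01123720 − 1)×1000 = (0.921318 − 1)×1000 = -78.682 permil
δ_B = (0.01097419/0.01123720 − 1)×1000 = (0.976595 − 1)×1000 = -23.405 permil
f_A = (δ_mix − δ_B)/(δ_A − δ_B) = (-64.0 − (-23.405))/(-78.682 − (-23.405))
f_A = -40.595 / -55.276 = 0.7344

0.734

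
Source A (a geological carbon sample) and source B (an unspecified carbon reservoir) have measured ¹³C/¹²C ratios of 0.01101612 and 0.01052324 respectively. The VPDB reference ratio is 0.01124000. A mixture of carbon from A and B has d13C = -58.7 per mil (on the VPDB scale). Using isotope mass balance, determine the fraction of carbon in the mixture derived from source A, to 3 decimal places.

0.116

δ_A = (0.01101612/0.01124000 − 1)×1000 = (0.980082 − 1)×1000 = -19.918 per mil
δ_B = (0.01052324/0.01124000 − 1)×1000 = (0.936231 − 1)×1000 = -63.769 per mil
f_A = (δ_mix − δ_B)/(δ_A − δ_B) = (-58.7 − (-63.769))/(-19.918 − (-63.769))
f_A = 5.069 / 43.851 = 0.1156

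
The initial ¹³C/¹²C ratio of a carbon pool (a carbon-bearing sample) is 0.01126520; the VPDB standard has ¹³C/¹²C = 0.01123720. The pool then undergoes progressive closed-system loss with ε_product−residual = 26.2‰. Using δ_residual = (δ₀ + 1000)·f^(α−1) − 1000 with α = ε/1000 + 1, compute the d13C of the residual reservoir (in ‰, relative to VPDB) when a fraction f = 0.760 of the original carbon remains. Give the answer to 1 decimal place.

-4.7‰

δ₀ = (0.01126520/0.01123720 − 1)×1000 = (1.002492 − 1)×1000 = 2.492‰
α − 1 = ε/1000 = 0.0262
f^(α−1) = 0.760^(0.0262) = 0.992836
δ_res = (2.492 + 1000) × 0.992836 − 1000 = 995.309 − 1000 = -4.69‰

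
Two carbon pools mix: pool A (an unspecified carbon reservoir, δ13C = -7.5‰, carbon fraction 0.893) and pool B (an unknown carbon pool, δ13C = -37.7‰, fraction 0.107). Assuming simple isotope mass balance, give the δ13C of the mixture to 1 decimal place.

-10.7‰

δ_mix = f_A·δ_A + f_B·δ_B
δ_mix = 0.893 × (-7.5) + 0.107 × (-37.7)
δ_mix = -6.70 + -4.03 = -10.73‰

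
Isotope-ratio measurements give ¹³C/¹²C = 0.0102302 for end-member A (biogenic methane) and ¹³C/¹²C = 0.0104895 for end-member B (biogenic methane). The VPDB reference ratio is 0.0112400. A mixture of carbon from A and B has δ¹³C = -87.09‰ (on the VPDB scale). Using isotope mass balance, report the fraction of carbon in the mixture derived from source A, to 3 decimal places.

0.881

δ_A = (0.0102302/0.0112400 − 1)×1000 = (0.910160 − 1)×1000 = -89.840‰
δ_B = (0.0104895/0.0112400 − 1)×1000 = (0.933230 − 1)×1000 = -66.770‰
f_A = (δ_mix − δ_B)/(δ_A − δ_B) = (-87.09 − (-66.770))/(-89.840 − (-66.770))
f_A = -20.320 / -23.069 = 0.8808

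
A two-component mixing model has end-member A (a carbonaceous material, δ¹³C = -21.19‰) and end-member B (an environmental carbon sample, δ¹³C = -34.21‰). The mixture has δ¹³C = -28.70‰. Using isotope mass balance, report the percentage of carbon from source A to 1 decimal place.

42.3%

δ_mix = f_A·δ_A + (1 − f_A)·δ_B  ⇒  f_A = (δ_mix − δ_B)/(δ_A − δ_B)
f_A = (-28.70 − (-34.21)) / (-21.19 − (-34.21))
f_A = 5.51 / 13.02 = 0.4232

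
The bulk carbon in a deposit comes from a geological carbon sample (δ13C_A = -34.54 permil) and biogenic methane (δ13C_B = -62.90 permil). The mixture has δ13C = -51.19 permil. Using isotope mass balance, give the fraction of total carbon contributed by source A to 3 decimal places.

δ_mix = f_A·δ_A + (1 − f_A)·δ_B  ⇒  f_A = (δ_mix − δ_B)/(δ_A − δ_B)
f_A = (-51.19 − (-62.90)) / (-34.54 − (-62.90))
f_A = 11.71 / 28.36 = 0.4129

0.413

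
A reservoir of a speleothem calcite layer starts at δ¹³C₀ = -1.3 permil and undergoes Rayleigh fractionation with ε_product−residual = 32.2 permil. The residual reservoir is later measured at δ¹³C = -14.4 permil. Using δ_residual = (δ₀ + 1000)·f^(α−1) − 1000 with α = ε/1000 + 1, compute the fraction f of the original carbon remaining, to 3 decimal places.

α − 1 = ε/1000 = 0.0322
(δ_res + 1000)/(δ₀ + 1000) = (-14.4 + 1000)/(-1.3 + 1000) = 985.6/998.7 = 0.986883
f = 0.986883^(1/0.0322) = exp(ln(0.986883)/0.0322) = exp(-0.01320/0.0322)
f = exp(-0.4101) = 0.6636

0.664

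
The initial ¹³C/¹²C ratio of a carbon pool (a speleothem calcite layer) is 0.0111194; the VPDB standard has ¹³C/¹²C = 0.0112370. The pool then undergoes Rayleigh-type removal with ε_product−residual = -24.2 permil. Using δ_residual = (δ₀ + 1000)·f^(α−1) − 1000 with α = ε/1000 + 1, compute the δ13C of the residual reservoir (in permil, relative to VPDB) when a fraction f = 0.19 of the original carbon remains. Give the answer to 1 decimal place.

30.1 permil

δ₀ = (0.0111194/0.0112370 − 1)×1000 = (0.989535 − 1)×1000 = -10.465 permil
α − 1 = ε/1000 = -0.0242
f^(α−1) = 0.19^(-0.0242) = 1.041008
δ_res = (-10.465 + 1000) × 1.041008 − 1000 = 1030.114 − 1000 = 30.11 permil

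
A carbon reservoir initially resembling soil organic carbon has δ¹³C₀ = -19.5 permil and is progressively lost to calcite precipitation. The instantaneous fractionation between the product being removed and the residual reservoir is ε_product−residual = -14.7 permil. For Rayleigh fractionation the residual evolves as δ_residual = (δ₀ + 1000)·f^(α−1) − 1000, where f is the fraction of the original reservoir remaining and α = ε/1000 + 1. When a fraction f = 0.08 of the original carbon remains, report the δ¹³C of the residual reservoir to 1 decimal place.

17.6 permil

Rayleigh residual: δ_res = (δ₀ + 1000)·f^(α−1) − 1000
α = ε/1000 + 1 = 0.98530, so α − 1 = -0.01470
f^(α−1) = 0.08^(-0.01470) = 1.037826
δ_res = (-19.5 + 1000) × 1.037826 − 1000 = 1017.588 − 1000 = 17.59 permil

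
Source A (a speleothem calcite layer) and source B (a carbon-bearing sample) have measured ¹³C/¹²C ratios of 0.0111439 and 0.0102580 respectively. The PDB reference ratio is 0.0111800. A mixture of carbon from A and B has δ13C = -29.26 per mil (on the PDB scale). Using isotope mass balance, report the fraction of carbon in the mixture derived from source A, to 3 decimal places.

0.671

δ_A = (0.0111439/0.0111800 − 1)×1000 = (0.996771 − 1)×1000 = -3.229 per mil
δ_B = (0.0102580/0.0111800 − 1)×1000 = (0.917531 − 1)×1000 = -82.469 per mil
f_A = (δ_mix − δ_B)/(δ_A − δ_B) = (-29.26 − (-82.469))/(-3.229 − (-82.469))
f_A = 53.209 / 79.240 = 0.6715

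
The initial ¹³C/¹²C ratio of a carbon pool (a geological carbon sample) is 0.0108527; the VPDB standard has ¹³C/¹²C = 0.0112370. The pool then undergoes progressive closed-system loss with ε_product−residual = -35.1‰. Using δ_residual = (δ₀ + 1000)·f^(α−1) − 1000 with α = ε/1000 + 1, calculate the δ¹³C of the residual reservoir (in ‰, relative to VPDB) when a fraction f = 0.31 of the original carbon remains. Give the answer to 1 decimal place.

6.3‰

δ₀ = (0.0108527/0.0112370 − 1)×1000 = (0.965800 − 1)×1000 = -34.200‰
α − 1 = ε/1000 = -0.0351
f^(α−1) = 0.31^(-0.0351) = 1.041965
δ_res = (-34.200 + 1000) × 1.041965 − 1000 = 1006.330 − 1000 = 6.33‰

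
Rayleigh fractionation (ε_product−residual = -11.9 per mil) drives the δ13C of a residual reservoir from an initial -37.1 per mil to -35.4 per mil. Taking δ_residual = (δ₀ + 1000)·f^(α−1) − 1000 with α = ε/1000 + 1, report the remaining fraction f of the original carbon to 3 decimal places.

α − 1 = ε/1000 = -0.0119
(δ_res + 1000)/(δ₀ + 1000) = (-35.4 + 1000)/(-37.1 + 1000) = 964.6/962.9 = 1.001766
f = 1.001766^(1/-0.0119) = exp(ln(1.001766)/-0.0119) = exp(0.00176/-0.0119)
f = exp(-0.1482) = 0.8622

0.862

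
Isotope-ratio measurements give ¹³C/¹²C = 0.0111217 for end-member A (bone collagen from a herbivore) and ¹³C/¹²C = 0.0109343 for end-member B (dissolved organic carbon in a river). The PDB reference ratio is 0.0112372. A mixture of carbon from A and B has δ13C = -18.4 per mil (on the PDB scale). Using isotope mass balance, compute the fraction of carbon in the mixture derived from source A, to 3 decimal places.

δ_A = (0.0111217/0.0112372 − 1)×1000 = (0.989722 − 1)×1000 = -10.278 per mil
δ_B = (0.0109343/0.0112372 − 1)×1000 = (0.973045 − 1)×1000 = -26.955 per mil
f_A = (δ_mix − δ_B)/(δ_A − δ_B) = (-18.4 − (-26.955))/(-10.278 − (-26.955))
f_A = 8.555 / 16.677 = 0.5130

0.513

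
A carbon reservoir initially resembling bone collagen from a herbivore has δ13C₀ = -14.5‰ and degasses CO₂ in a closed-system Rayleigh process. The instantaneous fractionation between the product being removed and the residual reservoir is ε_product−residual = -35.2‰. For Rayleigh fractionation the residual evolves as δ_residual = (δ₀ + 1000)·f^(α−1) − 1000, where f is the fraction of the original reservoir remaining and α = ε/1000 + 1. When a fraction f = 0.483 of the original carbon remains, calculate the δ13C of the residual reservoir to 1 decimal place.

11.1‰

Rayleigh residual: δ_res = (δ₀ + 1000)·f^(α−1) − 1000
α = ε/1000 + 1 = 0.96480, so α − 1 = -0.03520
f^(α−1) = 0.483^(-0.03520) = 1.025947
δ_res = (-14.5 + 1000) × 1.025947 − 1000 = 1011.071 − 1000 = 11.07‰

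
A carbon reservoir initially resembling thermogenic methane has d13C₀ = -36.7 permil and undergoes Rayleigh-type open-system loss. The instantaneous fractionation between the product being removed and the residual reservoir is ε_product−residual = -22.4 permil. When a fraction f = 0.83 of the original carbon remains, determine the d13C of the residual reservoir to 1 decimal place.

Rayleigh residual: δ_res = (δ₀ + 1000)·f^(α−1) − 1000
α = ε/1000 + 1 = 0.97760, so α − 1 = -0.02240
f^(α−1) = 0.83^(-0.02240) = 1.004183
δ_res = (-36.7 + 1000) × 1.004183 − 1000 = 967.329 − 1000 = -32.67 permil

-32.7 permil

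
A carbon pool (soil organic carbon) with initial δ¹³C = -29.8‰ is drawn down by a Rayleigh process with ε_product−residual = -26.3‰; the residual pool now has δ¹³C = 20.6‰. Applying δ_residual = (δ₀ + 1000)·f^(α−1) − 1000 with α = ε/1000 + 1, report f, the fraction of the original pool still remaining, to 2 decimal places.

α − 1 = ε/1000 = -0.0263
(δ_res + 1000)/(δ₀ + 1000) = (20.6 + 1000)/(-29.8 + 1000) = 1020.6/970.2 = 1.051948
f = 1.051948^(1/-0.0263) = exp(ln(1.051948)/-0.0263) = exp(0.05064/-0.0263)
f = exp(-1.9256) = 0.1458

0.15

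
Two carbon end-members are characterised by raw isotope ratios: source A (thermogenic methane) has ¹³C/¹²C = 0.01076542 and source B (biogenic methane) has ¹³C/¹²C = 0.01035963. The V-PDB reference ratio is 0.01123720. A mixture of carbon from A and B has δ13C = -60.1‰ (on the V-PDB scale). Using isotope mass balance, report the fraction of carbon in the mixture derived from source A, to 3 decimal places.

0.498

δ_A = (0.01076542/0.01123720 − 1)×1000 = (0.958016 − 1)×1000 = -41.984‰
δ_B = (0.01035963/0.01123720 − 1)×1000 = (0.921905 − 1)×1000 = -78.095‰
f_A = (δ_mix − δ_B)/(δ_A − δ_B) = (-60.1 − (-78.095))/(-41.984 − (-78.095))
f_A = 17.995 / 36.111 = 0.4983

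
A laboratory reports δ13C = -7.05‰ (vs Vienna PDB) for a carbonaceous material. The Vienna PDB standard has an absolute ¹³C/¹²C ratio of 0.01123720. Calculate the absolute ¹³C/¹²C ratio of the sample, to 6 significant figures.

R_sample = R_standard × (δ13C/1000 + 1)
R_sample = 0.01123720 × (-7.05/1000 + 1) = 0.01123720 × 0.992950
R_sample = 0.0111580

0.0111580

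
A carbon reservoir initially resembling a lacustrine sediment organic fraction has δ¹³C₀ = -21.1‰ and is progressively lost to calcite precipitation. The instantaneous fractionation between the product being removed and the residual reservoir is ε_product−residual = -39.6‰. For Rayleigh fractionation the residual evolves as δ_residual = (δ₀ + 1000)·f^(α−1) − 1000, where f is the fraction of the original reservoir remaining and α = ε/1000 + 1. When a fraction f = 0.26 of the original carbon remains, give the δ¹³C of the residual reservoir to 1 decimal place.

Rayleigh residual: δ_res = (δ₀ + 1000)·f^(α−1) − 1000
α = ε/1000 + 1 = 0.96040, so α − 1 = -0.03960
f^(α−1) = 0.26^(-0.03960) = 1.054793
δ_res = (-21.1 + 1000) × 1.054793 − 1000 = 1032.536 − 1000 = 32.54‰

32.5‰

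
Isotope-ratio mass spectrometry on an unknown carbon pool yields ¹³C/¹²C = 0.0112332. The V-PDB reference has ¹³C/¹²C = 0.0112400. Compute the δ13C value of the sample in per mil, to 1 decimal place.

δ13C = (R_sample / R_standard − 1) × 1000
R_sample / R_standard = 0.0112332 / 0.0112400 = 0.999395
δ13C = (0.999395 − 1) × 1000 = -0.60 per mil

-0.6 per mil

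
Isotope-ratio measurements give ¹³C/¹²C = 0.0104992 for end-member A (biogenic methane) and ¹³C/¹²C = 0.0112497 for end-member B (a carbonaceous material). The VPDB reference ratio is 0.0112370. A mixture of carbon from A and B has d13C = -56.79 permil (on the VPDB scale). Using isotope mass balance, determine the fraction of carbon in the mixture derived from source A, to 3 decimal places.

0.867

δ_A = (0.0104992/0.0112370 − 1)×1000 = (0.934342 − 1)×1000 = -65.658 permil
δ_B = (0.0112497/0.0112370 − 1)×1000 = (1.001130 − 1)×1000 = 1.130 permil
f_A = (δ_mix − δ_B)/(δ_A − δ_B) = (-56.79 − (1.130))/(-65.658 − (1.130))
f_A = -57.920 / -66.788 = 0.8672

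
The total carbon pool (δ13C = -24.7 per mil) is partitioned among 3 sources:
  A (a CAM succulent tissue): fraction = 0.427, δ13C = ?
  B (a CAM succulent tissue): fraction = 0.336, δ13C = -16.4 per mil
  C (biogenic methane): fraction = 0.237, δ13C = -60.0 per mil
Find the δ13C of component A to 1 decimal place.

Isotope mass balance: δ_bulk = Σ fᵢ·δᵢ.
-24.7 = 0.427×δ_A + 0.336×(-16.4) + 0.237×(-60.0)
0.427·δ_A = -24.7 − (-19.730) = -4.970
δ_A = -4.970 / 0.427 = -11.64 per mil

-11.6 per mil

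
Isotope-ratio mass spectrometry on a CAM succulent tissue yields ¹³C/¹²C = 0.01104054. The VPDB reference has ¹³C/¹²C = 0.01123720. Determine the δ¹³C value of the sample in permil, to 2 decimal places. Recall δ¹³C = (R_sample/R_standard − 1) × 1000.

-17.50 permil

δ¹³C = (R_sample / R_standard − 1) × 1000
R_sample / R_standard = 0.01104054 / 0.01123720 = 0.982499
δ¹³C = (0.982499 − 1) × 1000 = -17.501 permil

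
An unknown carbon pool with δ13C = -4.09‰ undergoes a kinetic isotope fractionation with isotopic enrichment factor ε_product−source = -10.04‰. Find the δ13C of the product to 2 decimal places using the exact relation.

-14.09‰

Exactly, δ_product = (δ_source + 1000)·(ε/1000 + 1) − 1000.
δ_product = (-4.09 + 1000) × (-10.04/1000 + 1) − 1000
δ_product = -14.089‰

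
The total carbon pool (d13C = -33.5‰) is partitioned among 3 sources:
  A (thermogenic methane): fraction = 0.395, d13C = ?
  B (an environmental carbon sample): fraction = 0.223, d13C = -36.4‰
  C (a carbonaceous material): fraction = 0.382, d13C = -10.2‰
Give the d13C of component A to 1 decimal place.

-54.4‰

Isotope mass balance: δ_bulk = Σ fᵢ·δᵢ.
-33.5 = 0.395×δ_A + 0.223×(-36.4) + 0.382×(-10.2)
0.395·δ_A = -33.5 − (-12.014) = -21.486
δ_A = -21.486 / 0.395 = -54.40‰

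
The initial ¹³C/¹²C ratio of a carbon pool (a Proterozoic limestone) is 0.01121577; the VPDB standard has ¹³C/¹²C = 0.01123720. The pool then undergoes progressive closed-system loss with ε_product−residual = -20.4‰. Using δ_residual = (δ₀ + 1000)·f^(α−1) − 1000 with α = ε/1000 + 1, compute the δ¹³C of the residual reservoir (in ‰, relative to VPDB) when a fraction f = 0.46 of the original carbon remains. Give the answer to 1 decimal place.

14.0‰

δ₀ = (0.01121577/0.01123720 − 1)×1000 = (0.998093 − 1)×1000 = -1.907‰
α − 1 = ε/1000 = -0.0204
f^(α−1) = 0.46^(-0.0204) = 1.015967
δ_res = (-1.907 + 1000) × 1.015967 − 1000 = 1014.030 − 1000 = 14.03‰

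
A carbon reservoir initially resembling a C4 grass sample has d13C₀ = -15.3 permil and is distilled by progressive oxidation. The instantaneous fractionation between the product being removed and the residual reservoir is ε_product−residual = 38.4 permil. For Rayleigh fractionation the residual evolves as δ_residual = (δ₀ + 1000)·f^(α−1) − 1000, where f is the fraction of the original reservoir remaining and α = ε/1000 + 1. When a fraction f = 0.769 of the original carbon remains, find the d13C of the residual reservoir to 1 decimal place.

Rayleigh residual: δ_res = (δ₀ + 1000)·f^(α−1) − 1000
α = ε/1000 + 1 = 1.03840, so α − 1 = 0.03840
f^(α−1) = 0.769^(0.03840) = 0.989964
δ_res = (-15.3 + 1000) × 0.989964 − 1000 = 974.818 − 1000 = -25.18 permil

-25.2 permil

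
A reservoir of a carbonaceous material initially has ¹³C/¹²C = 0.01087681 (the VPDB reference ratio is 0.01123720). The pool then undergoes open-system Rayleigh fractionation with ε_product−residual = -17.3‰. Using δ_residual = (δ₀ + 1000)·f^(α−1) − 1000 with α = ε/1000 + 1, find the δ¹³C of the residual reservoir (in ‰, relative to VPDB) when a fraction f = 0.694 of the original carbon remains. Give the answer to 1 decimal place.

δ₀ = (0.01087681/0.01123720 − 1)×1000 = (0.967929 − 1)×1000 = -32.071‰
α − 1 = ε/1000 = -0.0173
f^(α−1) = 0.694^(-0.0173) = 1.006339
δ_res = (-32.071 + 1000) × 1.006339 − 1000 = 974.065 − 1000 = -25.94‰

-25.9‰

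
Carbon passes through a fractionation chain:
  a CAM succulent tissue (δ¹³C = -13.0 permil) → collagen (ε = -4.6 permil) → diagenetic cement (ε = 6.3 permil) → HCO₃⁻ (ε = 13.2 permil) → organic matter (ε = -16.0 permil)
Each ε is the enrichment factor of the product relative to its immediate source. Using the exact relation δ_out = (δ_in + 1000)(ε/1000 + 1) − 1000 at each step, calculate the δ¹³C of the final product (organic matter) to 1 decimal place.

-14.3 permil

step 1: δ = (-13.00 + 1000)·(-4.6/1000 + 1) − 1000 = -17.54 permil
step 2: δ = (-17.54 + 1000)·(6.3/1000 + 1) − 1000 = -11.35 permil
step 3: δ = (-11.35 + 1000)·(13.2/1000 + 1) − 1000 = 1.70 permil
step 4: δ = (1.70 + 1000)·(-16.0/1000 + 1) − 1000 = -14.33 permil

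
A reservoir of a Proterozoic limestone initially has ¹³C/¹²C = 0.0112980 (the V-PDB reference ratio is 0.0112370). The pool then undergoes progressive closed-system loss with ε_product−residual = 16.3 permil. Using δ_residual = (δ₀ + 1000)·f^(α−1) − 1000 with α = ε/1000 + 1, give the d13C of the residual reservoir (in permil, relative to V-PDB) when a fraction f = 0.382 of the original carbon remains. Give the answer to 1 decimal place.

-10.2 permil

δ₀ = (0.0112980/0.0112370 − 1)×1000 = (1.005428 − 1)×1000 = 5.428 permil
α − 1 = ε/1000 = 0.0163
f^(α−1) = 0.382^(0.0163) = 0.984436
δ_res = (5.428 + 1000) × 0.984436 − 1000 = 989.780 − 1000 = -10.22 permil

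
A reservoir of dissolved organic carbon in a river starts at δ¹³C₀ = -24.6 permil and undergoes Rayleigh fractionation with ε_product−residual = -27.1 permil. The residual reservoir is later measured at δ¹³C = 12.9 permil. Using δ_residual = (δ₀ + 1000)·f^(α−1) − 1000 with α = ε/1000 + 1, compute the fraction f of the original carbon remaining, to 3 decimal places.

α − 1 = ε/1000 = -0.0271
(δ_res + 1000)/(δ₀ + 1000) = (12.9 + 1000)/(-24.6 + 1000) = 1012.9/975.4 = 1.038446
f = 1.038446^(1/-0.0271) = exp(ln(1.038446)/-0.0271) = exp(0.03773/-0.0271)
f = exp(-1.3921) = 0.2486

0.249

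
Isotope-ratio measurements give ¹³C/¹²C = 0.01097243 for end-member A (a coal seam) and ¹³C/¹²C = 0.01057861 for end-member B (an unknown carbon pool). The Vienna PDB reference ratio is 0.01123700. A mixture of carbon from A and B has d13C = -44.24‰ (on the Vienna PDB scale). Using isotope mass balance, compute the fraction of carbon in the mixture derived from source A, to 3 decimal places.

0.409

δ_A = (0.01097243/0.01123700 − 1)×1000 = (0.976455 − 1)×1000 = -23.545‰
δ_B = (0.01057861/0.01123700 − 1)×1000 = (0.941409 − 1)×1000 = -58.591‰
f_A = (δ_mix − δ_B)/(δ_A − δ_B) = (-44.24 − (-58.591))/(-23.545 − (-58.591))
f_A = 14.351 / 35.047 = 0.4095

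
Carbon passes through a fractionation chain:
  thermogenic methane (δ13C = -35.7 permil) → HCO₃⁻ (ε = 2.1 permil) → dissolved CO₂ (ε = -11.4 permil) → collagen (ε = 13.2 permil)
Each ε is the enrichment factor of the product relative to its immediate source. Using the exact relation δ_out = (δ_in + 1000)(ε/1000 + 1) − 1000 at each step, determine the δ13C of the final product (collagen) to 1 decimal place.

step 1: δ = (-35.70 + 1000)·(2.1/1000 + 1) − 1000 = -33.67 permil
step 2: δ = (-33.67 + 1000)·(-11.4/1000 + 1) − 1000 = -44.69 permil
step 3: δ = (-44.69 + 1000)·(13.2/1000 + 1) − 1000 = -32.08 permil

-32.1 permil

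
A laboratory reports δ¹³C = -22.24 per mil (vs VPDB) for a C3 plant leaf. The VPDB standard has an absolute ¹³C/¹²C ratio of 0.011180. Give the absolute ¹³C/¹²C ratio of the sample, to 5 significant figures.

0.010931

R_sample = R_standard × (δ¹³C/1000 + 1)
R_sample = 0.011180 × (-22.24/1000 + 1) = 0.011180 × 0.977760
R_sample = 0.0109314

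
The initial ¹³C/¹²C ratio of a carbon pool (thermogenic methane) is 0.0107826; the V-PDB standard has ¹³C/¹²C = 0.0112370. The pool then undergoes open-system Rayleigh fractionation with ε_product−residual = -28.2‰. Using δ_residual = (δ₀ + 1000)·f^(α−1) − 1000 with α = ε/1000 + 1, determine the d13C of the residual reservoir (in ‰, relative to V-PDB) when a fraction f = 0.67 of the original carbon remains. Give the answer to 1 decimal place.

-29.5‰

δ₀ = (0.0107826/0.0112370 − 1)×1000 = (0.959562 − 1)×1000 = -40.438‰
α − 1 = ε/1000 = -0.0282
f^(α−1) = 0.67^(-0.0282) = 1.011357
δ_res = (-40.438 + 1000) × 1.011357 − 1000 = 970.460 − 1000 = -29.54‰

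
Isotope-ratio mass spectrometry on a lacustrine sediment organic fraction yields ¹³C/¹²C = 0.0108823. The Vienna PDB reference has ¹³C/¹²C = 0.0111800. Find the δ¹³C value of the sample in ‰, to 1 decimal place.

-26.6‰

δ¹³C = (R_sample / R_standard − 1) × 1000
R_sample / R_standard = 0.0108823 / 0.0111800 = 0.973372
δ¹³C = (0.973372 − 1) × 1000 = -26.63‰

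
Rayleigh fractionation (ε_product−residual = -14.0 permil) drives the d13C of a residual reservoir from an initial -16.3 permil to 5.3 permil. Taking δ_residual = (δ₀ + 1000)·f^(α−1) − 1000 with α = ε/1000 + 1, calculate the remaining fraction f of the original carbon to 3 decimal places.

0.212

α − 1 = ε/1000 = -0.0140
(δ_res + 1000)/(δ₀ + 1000) = (5.3 + 1000)/(-16.3 + 1000) = 1005.3/983.7 = 1.021958
f = 1.021958^(1/-0.0140) = exp(ln(1.021958)/-0.0140) = exp(0.02172/-0.0140)
f = exp(-1.5515) = 0.2119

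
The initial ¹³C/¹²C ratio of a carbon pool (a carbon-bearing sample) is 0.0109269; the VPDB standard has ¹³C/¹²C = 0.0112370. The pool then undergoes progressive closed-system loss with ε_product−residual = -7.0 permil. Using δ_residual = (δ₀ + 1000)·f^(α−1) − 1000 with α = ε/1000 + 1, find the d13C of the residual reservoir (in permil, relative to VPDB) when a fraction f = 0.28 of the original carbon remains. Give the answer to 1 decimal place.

δ₀ = (0.0109269/0.0112370 − 1)×1000 = (0.972404 − 1)×1000 = -27.596 permil
α − 1 = ε/1000 = -0.0070
f^(α−1) = 0.28^(-0.0070) = 1.008951
δ_res = (-27.596 + 1000) × 1.008951 − 1000 = 981.107 − 1000 = -18.89 permil

-18.9 permil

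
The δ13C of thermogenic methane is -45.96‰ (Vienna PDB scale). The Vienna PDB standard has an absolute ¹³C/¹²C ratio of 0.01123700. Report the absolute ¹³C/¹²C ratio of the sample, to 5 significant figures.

0.010721

R_sample = R_standard × (δ13C/1000 + 1)
R_sample = 0.01123700 × (-45.96/1000 + 1) = 0.01123700 × 0.954040
R_sample = 0.0107205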